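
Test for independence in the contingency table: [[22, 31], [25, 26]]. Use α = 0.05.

χ² = 0.592. df = 1, critical = 3.841. Fail to reject H₀. No evidence of dependence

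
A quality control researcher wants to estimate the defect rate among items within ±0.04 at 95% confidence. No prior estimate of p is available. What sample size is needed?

Conservative approach: use p = 0.5 (maximizes p(1-p) = 0.25). n = z²(0.25)/E² = 1.96²×0.25/0.04² = 600.2 → n = 601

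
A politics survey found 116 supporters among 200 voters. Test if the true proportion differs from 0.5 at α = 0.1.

p̂ = 0.58, p₀ = 0.5. z = (p̂ - p₀)/√(p₀(1-p₀)/n) = 2.263. Critical: ±1.645. Reject H₀.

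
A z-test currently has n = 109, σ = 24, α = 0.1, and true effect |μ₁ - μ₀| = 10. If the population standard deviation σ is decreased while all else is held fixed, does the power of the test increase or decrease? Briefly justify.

Power increases: a smaller σ shrinks the standard error σ/√n, moving the sampling distribution under H₁ further from the critical value.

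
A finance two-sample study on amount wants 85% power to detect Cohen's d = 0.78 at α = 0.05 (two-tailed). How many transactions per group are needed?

z_{α/2} = 1.96, z_β = Φ⁻¹(0.85) = 1.036. For medium effect (d = 0.78): n per group = 2(z_{α/2} + z_β)²/d² = 2(1.96 + 1.036)²/0.78² = 29.5 → 30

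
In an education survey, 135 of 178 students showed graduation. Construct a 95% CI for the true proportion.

p̂ = 0.758. CI = p̂ ± z*√(p̂(1-p̂)/n) = (0.696, 0.821)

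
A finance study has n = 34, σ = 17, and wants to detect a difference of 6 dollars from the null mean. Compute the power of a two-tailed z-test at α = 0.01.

SE = σ/√n = 17/√34 = 2.915. Non-centrality λ = d/SE = 6/2.915 = 2.058. Power ≈ Φ(λ - z_{α/2}) = Φ(2.058 - 2.576) = Φ(-0.518) = 0.302.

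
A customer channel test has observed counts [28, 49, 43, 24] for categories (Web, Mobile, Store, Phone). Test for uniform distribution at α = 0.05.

Expected = 36 each. χ² = Σ(O-E)²/E = 11.833. df = 3, critical value = 7.815. Reject H₀.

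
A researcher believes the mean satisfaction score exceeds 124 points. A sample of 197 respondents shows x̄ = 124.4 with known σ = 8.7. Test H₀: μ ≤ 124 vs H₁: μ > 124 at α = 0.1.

z = 0.645. Critical value: 1.28. Fail to reject H₀.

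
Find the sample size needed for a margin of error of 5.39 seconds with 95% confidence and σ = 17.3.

n = (z*σ/E)² = (1.96×17.3/5.39)² = 39.6 → n = 40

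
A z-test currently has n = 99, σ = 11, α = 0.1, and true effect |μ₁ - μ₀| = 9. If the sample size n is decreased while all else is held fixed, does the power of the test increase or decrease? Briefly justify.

Power decreases: a smaller n inflates the standard error σ/√n, pulling the sampling distribution under H₁ back toward the critical value.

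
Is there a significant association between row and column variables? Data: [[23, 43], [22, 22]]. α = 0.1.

χ² = 2.507. df = 1, critical = 2.706. Fail to reject H₀. No evidence of dependence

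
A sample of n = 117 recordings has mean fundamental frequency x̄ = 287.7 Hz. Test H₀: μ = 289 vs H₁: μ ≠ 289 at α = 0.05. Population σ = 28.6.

z = (x̄ - μ₀)/(σ/√n) = (287.7 - 289)/(28.6/√117) = -0.492. Critical value: ±1.96. Since |-0.492| ≤ 1.96, Fail to reject H₀.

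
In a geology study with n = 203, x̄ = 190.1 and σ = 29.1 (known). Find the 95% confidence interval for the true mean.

CI = x̄ ± z*(σ/√n) = 190.1 ± 1.96(29.1/√203) = 190.1 ± 4.0 = (186.1, 194.1)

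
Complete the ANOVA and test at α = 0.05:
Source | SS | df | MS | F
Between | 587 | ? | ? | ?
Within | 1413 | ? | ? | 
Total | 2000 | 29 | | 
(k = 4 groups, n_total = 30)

df_between = 3, df_within = 26. MS_between = 195.67, MS_within = 54.35. F = 3.6, F_crit ≈ 2.975. Reject H₀.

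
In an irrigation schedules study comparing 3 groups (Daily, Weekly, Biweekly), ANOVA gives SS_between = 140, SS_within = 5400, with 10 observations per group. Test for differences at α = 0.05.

df_between = 2, df_within = 27. F = MS_between/MS_within = 70.0/200.0 = 0.35. F_crit ≈ 3.354. Fail to reject H₀.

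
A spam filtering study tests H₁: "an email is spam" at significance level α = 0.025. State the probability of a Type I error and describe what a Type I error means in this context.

P(Type I error) = α = 0.025. A Type I error is rejecting H₀ when H₀ is actually true (false positive) — here, concluding that an email is spam when in fact this is not the case. Consequence: a legitimate email is sent to the spam folder and the user misses it.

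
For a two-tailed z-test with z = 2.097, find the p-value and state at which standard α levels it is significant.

p = 2·P(Z > |2.097|) = 2·(1 - Φ(2.097)) ≈ 0.036. Significant at α = 0.1; Significant at α = 0.05.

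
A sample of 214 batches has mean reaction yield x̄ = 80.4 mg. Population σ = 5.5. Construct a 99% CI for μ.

CI = x̄ ± z*(σ/√n) = 80.4 ± 2.576(5.5/√214) = 80.4 ± 0.97 = (79.43, 81.37)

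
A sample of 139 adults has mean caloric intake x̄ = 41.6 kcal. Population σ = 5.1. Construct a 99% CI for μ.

CI = x̄ ± z*(σ/√n) = 41.6 ± 2.576(5.1/√139) = 41.6 ± 1.11 = (40.49, 42.71)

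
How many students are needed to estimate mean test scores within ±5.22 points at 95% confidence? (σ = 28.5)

n = (z*σ/E)² = (1.96×28.5/5.22)² = 114.5 → n = 115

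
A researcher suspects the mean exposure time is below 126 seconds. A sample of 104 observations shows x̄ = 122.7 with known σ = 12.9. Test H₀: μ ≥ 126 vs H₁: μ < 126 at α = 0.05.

z = -2.609. Critical value: -1.645. Reject H₀.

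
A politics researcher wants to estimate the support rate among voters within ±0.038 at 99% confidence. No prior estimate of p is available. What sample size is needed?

Conservative approach: use p = 0.5 (maximizes p(1-p) = 0.25). n = z²(0.25)/E² = 2.576²×0.25/0.038² = 1148.9 → n = 1149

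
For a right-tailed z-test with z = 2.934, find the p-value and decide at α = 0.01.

p = P(Z > 2.934) = 1 - Φ(2.934) ≈ 0.0017. Since p < 0.01, reject H₀ (significant) at α = 0.01.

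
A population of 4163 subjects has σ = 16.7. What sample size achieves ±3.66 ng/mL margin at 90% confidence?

Without FPC: n₀ = (1.645×16.7/3.66)² = 56.338. With FPC: n = n₀N/(n₀+N-1) = 55.6 → n = 56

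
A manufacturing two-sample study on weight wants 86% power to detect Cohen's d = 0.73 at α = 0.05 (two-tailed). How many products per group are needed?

z_{α/2} = 1.96, z_β = Φ⁻¹(0.86) = 1.08. For medium effect (d = 0.73): n per group = 2(z_{α/2} + z_β)²/d² = 2(1.96 + 1.08)²/0.73² = 34.7 → 35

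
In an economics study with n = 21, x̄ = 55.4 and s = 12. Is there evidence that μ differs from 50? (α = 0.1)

t = (x̄ - μ₀)/(s/√n) = (55.4 - 50)/(12/√21) = 2.062. df = 20, critical t = ±1.725. Reject H₀.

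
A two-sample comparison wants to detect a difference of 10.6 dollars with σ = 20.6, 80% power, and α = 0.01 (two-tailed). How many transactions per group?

n per group = 2(z_α/2 + z_β)²σ²/d² = 2×(2.576 + 0.84)²×20.6²/10.6² = 88.1 → n = 89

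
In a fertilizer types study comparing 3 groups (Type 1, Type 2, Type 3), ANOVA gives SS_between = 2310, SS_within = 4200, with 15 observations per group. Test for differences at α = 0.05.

df_between = 2, df_within = 42. F = MS_between/MS_within = 1155.0/100.0 = 11.55. F_crit ≈ 3.22. Reject H₀. At least one mean differs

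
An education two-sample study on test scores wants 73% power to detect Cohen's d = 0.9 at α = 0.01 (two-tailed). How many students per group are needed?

z_{α/2} = 2.576, z_β = Φ⁻¹(0.73) = 0.613. For large effect (d = 0.9): n per group = 2(z_{α/2} + z_β)²/d² = 2(2.576 + 0.613)²/0.9² = 25.1 → 26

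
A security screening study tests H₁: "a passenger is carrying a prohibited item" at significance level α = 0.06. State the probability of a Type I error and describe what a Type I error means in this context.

P(Type I error) = α = 0.06. A Type I error is rejecting H₀ when H₀ is actually true (false positive) — here, concluding that a passenger is carrying a prohibited item when in fact this is not the case. Consequence: detaining an innocent passenger — delay and inconvenience.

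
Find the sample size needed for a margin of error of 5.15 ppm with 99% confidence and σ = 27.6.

n = (z*σ/E)² = (2.576×27.6/5.15)² = 190.6 → n = 191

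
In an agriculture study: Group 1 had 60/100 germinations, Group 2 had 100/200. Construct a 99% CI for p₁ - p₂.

p̂₁ = 0.6, p̂₂ = 0.5. Difference = 0.1. CI = (-0.056, 0.256)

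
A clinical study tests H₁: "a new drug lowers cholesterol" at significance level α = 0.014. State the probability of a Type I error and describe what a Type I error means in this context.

P(Type I error) = α = 0.014. A Type I error is rejecting H₀ when H₀ is actually true (false positive) — here, concluding that a new drug lowers cholesterol when in fact this is not the case. Consequence: approving an ineffective drug — patients take a useless medication and may skip effective alternatives.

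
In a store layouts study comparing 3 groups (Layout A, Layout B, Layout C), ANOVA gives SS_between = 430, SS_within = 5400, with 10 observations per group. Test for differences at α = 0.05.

df_between = 2, df_within = 27. F = MS_between/MS_within = 215.0/200.0 = 1.075. F_crit ≈ 3.354. Fail to reject H₀.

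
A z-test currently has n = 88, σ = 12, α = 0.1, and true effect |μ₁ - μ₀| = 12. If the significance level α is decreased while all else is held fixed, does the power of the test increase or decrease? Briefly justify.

Power decreases: a smaller α raises the critical value, so less of the H₁ sampling distribution falls in the rejection region.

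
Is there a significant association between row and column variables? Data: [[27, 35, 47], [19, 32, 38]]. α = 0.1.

χ² = 0.463. df = 2, critical = 4.605. Fail to reject H₀. No evidence of dependence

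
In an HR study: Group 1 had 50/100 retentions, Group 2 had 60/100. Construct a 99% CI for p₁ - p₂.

p̂₁ = 0.5, p̂₂ = 0.6. Difference = -0.1. CI = (-0.28, 0.08)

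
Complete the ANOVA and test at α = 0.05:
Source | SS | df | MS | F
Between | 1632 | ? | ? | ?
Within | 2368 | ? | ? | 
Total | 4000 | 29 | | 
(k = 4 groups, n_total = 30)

df_between = 3, df_within = 26. MS_between = 544.0, MS_within = 91.08. F = 5.973, F_crit ≈ 2.975. Reject H₀.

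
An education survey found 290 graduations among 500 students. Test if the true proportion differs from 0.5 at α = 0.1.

p̂ = 0.58, p₀ = 0.5. z = (p̂ - p₀)/√(p₀(1-p₀)/n) = 3.578. Critical: ±1.645. Reject H₀.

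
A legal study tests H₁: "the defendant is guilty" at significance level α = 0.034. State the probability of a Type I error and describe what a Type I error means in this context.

P(Type I error) = α = 0.034. A Type I error is rejecting H₀ when H₀ is actually true (false positive) — here, concluding that the defendant is guilty when in fact this is not the case. Consequence: convicting an innocent person.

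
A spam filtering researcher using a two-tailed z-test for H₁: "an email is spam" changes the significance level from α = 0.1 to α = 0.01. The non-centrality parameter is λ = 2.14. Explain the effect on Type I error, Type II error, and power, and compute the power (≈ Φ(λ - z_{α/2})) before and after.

Decreasing α from 0.1 to 0.01:
• Type I error rate decreases (α is the Type I rate by definition).
• Critical value moves from z_{α/2} = 1.645 to 2.576, so power = Φ(λ - z_{α/2}) goes from Φ(2.14 - 1.645) = 0.69 to Φ(2.14 - 2.576) = 0.331.
• Type II error rate β = 1 - power therefore increases (0.31 → 0.669).
Appropriate when false positives are costly — here, a legitimate email is sent to the spam folder and the user misses it.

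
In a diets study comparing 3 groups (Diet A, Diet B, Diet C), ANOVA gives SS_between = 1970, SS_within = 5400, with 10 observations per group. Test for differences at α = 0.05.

df_between = 2, df_within = 27. F = MS_between/MS_within = 985.0/200.0 = 4.925. F_crit ≈ 3.354. Reject H₀. At least one mean differs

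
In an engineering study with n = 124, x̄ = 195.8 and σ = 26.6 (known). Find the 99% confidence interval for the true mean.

CI = x̄ ± z*(σ/√n) = 195.8 ± 2.576(26.6/√124) = 195.8 ± 6.15 = (189.65, 201.95)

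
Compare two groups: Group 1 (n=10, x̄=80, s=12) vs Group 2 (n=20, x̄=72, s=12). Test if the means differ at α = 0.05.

Pooled sp = 12.0. t = 1.721, df = 28. Critical t = ±2.048. Fail to reject H₀.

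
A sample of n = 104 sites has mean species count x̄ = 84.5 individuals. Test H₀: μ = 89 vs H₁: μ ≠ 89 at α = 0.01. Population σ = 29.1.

z = (x̄ - μ₀)/(σ/√n) = (84.5 - 89)/(29.1/√104) = -1.577. Critical value: ±2.576. Since |-1.577| ≤ 2.576, Fail to reject H₀.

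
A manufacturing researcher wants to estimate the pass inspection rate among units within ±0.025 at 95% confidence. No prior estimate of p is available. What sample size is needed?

Conservative approach: use p = 0.5 (maximizes p(1-p) = 0.25). n = z²(0.25)/E² = 1.96²×0.25/0.025² = 1536.6 → n = 1537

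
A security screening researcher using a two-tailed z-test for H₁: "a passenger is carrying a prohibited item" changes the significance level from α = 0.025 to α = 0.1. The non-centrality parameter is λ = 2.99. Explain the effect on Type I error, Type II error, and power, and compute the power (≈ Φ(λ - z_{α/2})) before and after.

Increasing α from 0.025 to 0.1:
• Type I error rate increases (α is the Type I rate by definition).
• Critical value moves from z_{α/2} = 2.241 to 1.645, so power = Φ(λ - z_{α/2}) goes from Φ(2.99 - 2.241) = 0.773 to Φ(2.99 - 1.645) = 0.911.
• Type II error rate β = 1 - power therefore decreases (0.227 → 0.089).
Appropriate when false negatives are costly — here, letting a prohibited item through — security breach.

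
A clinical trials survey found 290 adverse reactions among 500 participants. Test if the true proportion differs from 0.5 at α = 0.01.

p̂ = 0.58, p₀ = 0.5. z = (p̂ - p₀)/√(p₀(1-p₀)/n) = 3.578. Critical: ±2.576. Reject H₀.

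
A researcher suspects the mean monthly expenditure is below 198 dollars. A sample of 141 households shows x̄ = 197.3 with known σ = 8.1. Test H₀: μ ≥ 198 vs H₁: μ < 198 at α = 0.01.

z = -1.026. Critical value: -2.33. Fail to reject H₀.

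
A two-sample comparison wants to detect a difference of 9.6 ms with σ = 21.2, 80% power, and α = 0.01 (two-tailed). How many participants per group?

n per group = 2(z_α/2 + z_β)²σ²/d² = 2×(2.576 + 0.84)²×21.2²/9.6² = 113.8 → n = 114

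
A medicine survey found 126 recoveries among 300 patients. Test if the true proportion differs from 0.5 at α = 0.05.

p̂ = 0.42, p₀ = 0.5. z = (p̂ - p₀)/√(p₀(1-p₀)/n) = -2.771. Critical: ±1.96. Reject H₀.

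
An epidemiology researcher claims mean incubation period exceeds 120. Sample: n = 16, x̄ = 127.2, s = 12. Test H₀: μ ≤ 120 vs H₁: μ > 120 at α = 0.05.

t = (127.2 - 120)/(12/√16) = 2.4, df = 15. Critical t = 1.753. Reject H₀.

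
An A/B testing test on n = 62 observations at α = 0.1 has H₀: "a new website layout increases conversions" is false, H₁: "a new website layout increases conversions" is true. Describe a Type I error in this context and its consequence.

Type I error: rejecting H₀ when it is true — concluding that a new website layout increases conversions when in fact it is not. Consequence: rolling out a layout that doesn't actually help — wasted engineering effort.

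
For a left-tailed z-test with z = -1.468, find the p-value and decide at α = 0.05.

p = P(Z < -1.468) = Φ(-1.468) ≈ 0.0711. Since p ≥ 0.05, fail to reject H₀ (not significant) at α = 0.05.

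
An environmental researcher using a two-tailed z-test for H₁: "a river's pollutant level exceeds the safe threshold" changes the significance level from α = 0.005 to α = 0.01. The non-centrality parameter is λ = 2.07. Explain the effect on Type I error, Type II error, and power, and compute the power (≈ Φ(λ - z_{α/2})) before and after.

Increasing α from 0.005 to 0.01:
• Type I error rate increases (α is the Type I rate by definition).
• Critical value moves from z_{α/2} = 2.807 to 2.576, so power = Φ(λ - z_{α/2}) goes from Φ(2.07 - 2.807) = 0.231 to Φ(2.07 - 2.576) = 0.306.
• Type II error rate β = 1 - power therefore decreases (0.769 → 0.694).
Appropriate when false negatives are costly — here, allowing unsafe pollution to continue.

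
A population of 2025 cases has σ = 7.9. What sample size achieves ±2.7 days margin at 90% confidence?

Without FPC: n₀ = (1.645×7.9/2.7)² = 23.166. With FPC: n = n₀N/(n₀+N-1) = 22.9 → n = 23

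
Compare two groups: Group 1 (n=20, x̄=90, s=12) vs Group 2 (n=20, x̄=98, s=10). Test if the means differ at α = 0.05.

Pooled sp = 11.05. t = -2.29, df = 38. Critical t = ±2.024. Reject H₀.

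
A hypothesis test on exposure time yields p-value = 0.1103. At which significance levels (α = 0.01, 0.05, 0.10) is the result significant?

p = 0.1103. Not significant at any of the given levels.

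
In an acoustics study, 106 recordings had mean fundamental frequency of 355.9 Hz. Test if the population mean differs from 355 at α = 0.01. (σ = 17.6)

z = (x̄ - μ₀)/(σ/√n) = (355.9 - 355)/(17.6/√106) = 0.526. Critical value: ±2.576. Since |0.526| ≤ 2.576, Fail to reject H₀.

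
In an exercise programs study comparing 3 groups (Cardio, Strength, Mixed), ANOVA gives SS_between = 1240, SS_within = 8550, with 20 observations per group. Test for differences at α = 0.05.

df_between = 2, df_within = 57. F = MS_between/MS_within = 620.0/150.0 = 4.133. F_crit ≈ 3.159. Reject H₀. At least one mean differs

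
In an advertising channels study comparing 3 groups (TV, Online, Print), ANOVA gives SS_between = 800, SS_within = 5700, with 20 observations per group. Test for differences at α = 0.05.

df_between = 2, df_within = 57. F = MS_between/MS_within = 400.0/100.0 = 4.0. F_crit ≈ 3.159. Reject H₀. At least one mean differs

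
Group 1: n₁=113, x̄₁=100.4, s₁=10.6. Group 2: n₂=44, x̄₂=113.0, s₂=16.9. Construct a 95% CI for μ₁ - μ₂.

Difference = -12.6. SE = √(10.6²/113 + 16.9²/44) = 2.736. CI = (-17.96, -7.24)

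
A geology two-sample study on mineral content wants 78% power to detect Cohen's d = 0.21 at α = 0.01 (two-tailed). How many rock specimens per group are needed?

z_{α/2} = 2.576, z_β = Φ⁻¹(0.78) = 0.772. For small effect (d = 0.21): n per group = 2(z_{α/2} + z_β)²/d² = 2(2.576 + 0.772)²/0.21² = 508.3 → 509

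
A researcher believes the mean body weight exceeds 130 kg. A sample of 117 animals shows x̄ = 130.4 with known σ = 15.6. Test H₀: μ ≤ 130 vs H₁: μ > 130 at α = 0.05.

z = 0.277. Critical value: 1.645. Fail to reject H₀.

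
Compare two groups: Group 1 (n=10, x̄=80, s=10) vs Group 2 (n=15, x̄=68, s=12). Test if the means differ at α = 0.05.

Pooled sp = 11.26. t = 2.611, df = 23. Critical t = ±2.069. Reject H₀.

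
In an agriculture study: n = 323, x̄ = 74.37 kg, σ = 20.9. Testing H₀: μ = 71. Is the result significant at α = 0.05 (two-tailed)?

z = (74.37 - 71)/(20.9/√323) = 2.898. Since |z| > 1.96, significant at α = 0.05.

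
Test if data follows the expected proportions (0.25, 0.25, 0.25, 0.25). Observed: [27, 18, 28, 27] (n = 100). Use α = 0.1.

Expected: [25.0, 25.0, 25.0, 25.0]. χ² = 2.64. df = 3, critical = 6.251. Fail to reject H₀.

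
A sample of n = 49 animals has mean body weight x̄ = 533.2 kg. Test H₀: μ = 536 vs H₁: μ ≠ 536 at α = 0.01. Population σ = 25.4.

z = (x̄ - μ₀)/(σ/√n) = (533.2 - 536)/(25.4/√49) = -0.772. Critical value: ±2.576. Since |-0.772| ≤ 2.576, Fail to reject H₀.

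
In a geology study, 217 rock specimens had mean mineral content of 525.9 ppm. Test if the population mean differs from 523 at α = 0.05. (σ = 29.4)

z = (x̄ - μ₀)/(σ/√n) = (525.9 - 523)/(29.4/√217) = 1.453. Critical value: ±1.96. Since |1.453| ≤ 1.96, Fail to reject H₀.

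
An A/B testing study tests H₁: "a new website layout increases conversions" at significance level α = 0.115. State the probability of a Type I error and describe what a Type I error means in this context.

P(Type I error) = α = 0.115. A Type I error is rejecting H₀ when H₀ is actually true (false positive) — here, concluding that a new website layout increases conversions when in fact this is not the case. Consequence: rolling out a layout that doesn't actually help — wasted engineering effort.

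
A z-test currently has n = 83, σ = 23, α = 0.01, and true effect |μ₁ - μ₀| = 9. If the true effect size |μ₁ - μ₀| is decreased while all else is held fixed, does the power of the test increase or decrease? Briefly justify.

Power decreases: a smaller true effect decreases the non-centrality λ = |μ₁ - μ₀|/(σ/√n).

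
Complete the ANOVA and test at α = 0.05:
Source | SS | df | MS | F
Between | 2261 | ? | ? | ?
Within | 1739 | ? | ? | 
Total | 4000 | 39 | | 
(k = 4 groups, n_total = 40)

df_between = 3, df_within = 36. MS_between = 753.67, MS_within = 48.31. F = 15.602, F_crit ≈ 2.866. Reject H₀.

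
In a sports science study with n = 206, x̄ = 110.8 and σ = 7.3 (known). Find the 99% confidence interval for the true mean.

CI = x̄ ± z*(σ/√n) = 110.8 ± 2.576(7.3/√206) = 110.8 ± 1.31 = (109.49, 112.11)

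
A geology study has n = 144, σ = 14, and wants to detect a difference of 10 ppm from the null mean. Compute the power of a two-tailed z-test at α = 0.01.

SE = σ/√n = 14/√144 = 1.167. Non-centrality λ = d/SE = 10/1.167 = 8.571. Power ≈ Φ(λ - z_{α/2}) = Φ(8.571 - 2.576) = Φ(5.995) = 1.0.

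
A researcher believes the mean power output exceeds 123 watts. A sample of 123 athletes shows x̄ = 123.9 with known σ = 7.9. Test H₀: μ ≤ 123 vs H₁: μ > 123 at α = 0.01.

z = 1.263. Critical value: 2.33. Fail to reject H₀.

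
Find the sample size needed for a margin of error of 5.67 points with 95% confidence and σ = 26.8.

n = (z*σ/E)² = (1.96×26.8/5.67)² = 85.8 → n = 86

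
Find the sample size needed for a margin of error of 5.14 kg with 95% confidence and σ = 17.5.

n = (z*σ/E)² = (1.96×17.5/5.14)² = 44.5 → n = 45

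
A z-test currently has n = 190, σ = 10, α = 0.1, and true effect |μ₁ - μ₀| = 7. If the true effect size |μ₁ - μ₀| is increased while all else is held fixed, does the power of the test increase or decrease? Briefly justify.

Power increases: a larger true effect increases the non-centrality λ = |μ₁ - μ₀|/(σ/√n).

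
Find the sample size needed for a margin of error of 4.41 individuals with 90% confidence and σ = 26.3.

n = (z*σ/E)² = (1.645×26.3/4.41)² = 96.2 → n = 97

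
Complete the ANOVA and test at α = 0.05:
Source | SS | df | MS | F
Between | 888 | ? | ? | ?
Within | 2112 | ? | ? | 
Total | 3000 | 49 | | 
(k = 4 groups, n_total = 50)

df_between = 3, df_within = 46. MS_between = 296.0, MS_within = 45.91. F = 6.447, F_crit ≈ 2.807. Reject H₀.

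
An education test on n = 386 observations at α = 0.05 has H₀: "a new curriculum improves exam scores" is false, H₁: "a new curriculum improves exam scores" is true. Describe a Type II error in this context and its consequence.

Type II error: failing to reject H₀ when it is false — concluding that a new curriculum improves exam scores is not supported when in fact it is. Consequence: keeping the old curriculum when the new one would have helped students.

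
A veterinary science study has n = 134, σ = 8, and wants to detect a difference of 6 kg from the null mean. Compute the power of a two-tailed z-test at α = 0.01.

SE = σ/√n = 8/√134 = 0.691. Non-centrality λ = d/SE = 6/0.691 = 8.682. Power ≈ Φ(λ - z_{α/2}) = Φ(8.682 - 2.576) = Φ(6.106) = 1.0.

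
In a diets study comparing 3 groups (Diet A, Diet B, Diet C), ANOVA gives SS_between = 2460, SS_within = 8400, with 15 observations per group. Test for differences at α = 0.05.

df_between = 2, df_within = 42. F = MS_between/MS_within = 1230.0/200.0 = 6.15. F_crit ≈ 3.22. Reject H₀. At least one mean differs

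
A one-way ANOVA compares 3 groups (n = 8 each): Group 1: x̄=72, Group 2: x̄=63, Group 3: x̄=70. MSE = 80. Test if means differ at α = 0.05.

Grand mean = 68.33. SS_between = 357.33, MS_between = 178.67. F = 2.233, F_crit ≈ 3.467. Fail to reject H₀.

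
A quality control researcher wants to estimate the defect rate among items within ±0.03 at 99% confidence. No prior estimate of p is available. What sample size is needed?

Conservative approach: use p = 0.5 (maximizes p(1-p) = 0.25). n = z²(0.25)/E² = 2.576²×0.25/0.03² = 1843.3 → n = 1844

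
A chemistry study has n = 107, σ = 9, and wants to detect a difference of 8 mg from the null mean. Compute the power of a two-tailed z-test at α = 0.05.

SE = σ/√n = 9/√107 = 0.87. Non-centrality λ = d/SE = 8/0.87 = 9.195. Power ≈ Φ(λ - z_{α/2}) = Φ(9.195 - 1.96) = Φ(7.235) = 1.0.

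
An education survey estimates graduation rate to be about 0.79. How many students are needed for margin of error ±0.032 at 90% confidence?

n = z²p(1-p)/E² = 1.645²×0.79×0.21/0.032² = 438.4 → n = 439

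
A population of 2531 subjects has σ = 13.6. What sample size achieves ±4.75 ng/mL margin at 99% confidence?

Without FPC: n₀ = (2.576×13.6/4.75)² = 54.398. With FPC: n = n₀N/(n₀+N-1) = 53.3 → n = 54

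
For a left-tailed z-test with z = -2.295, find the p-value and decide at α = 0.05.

p = P(Z < -2.295) = Φ(-2.295) ≈ 0.0109. Since p < 0.05, reject H₀ (significant) at α = 0.05.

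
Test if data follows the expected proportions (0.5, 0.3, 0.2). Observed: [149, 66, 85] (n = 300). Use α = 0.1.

Expected: [150.0, 90.0, 60.0]. χ² = 16.823. df = 2, critical = 4.605. Reject H₀.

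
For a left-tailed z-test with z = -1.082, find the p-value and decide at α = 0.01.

p = P(Z < -1.082) = Φ(-1.082) ≈ 0.1396. Since p ≥ 0.01, fail to reject H₀ (not significant) at α = 0.01.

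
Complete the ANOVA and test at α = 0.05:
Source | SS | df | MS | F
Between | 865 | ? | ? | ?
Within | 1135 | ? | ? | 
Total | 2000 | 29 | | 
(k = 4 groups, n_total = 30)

df_between = 3, df_within = 26. MS_between = 288.33, MS_within = 43.65. F = 6.605, F_crit ≈ 2.975. Reject H₀.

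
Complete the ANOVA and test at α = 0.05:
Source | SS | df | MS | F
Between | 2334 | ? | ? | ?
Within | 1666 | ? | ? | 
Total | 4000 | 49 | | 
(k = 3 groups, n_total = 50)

df_between = 2, df_within = 47. MS_between = 1167.0, MS_within = 35.45. F = 32.923, F_crit ≈ 3.195. Reject H₀.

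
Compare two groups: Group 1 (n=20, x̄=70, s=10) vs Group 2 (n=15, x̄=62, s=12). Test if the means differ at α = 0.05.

Pooled sp = 10.89. t = 2.15, df = 33. Critical t = ±2.035. Reject H₀.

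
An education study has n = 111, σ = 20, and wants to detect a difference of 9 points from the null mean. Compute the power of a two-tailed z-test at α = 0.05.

SE = σ/√n = 20/√111 = 1.898. Non-centrality λ = d/SE = 9/1.898 = 4.741. Power ≈ Φ(λ - z_{α/2}) = Φ(4.741 - 1.96) = Φ(2.781) = 0.997.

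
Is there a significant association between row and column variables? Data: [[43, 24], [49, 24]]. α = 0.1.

χ² = 0.134. df = 1, critical = 2.706. Fail to reject H₀. No evidence of dependence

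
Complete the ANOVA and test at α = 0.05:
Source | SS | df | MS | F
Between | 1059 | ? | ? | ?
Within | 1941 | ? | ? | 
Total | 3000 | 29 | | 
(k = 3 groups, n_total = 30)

df_between = 2, df_within = 27. MS_between = 529.5, MS_within = 71.89. F = 7.366, F_crit ≈ 3.354. Reject H₀.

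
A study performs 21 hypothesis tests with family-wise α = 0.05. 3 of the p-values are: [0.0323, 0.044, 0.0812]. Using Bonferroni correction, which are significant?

Bonferroni α = 0.05/21 = 0.00238. None of the given p-values are significant.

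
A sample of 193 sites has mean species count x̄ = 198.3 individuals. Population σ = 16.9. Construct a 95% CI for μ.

CI = x̄ ± z*(σ/√n) = 198.3 ± 1.96(16.9/√193) = 198.3 ± 2.38 = (195.92, 200.68)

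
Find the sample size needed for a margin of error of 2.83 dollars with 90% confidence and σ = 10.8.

n = (z*σ/E)² = (1.645×10.8/2.83)² = 39.4 → n = 40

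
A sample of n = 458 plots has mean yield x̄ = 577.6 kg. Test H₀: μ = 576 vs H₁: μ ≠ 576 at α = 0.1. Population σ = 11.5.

z = (x̄ - μ₀)/(σ/√n) = (577.6 - 576)/(11.5/√458) = 2.978. Critical value: ±1.645. Since |2.978| > 1.645, Reject H₀.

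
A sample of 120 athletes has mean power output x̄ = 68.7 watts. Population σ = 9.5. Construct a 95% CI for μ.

CI = x̄ ± z*(σ/√n) = 68.7 ± 1.96(9.5/√120) = 68.7 ± 1.7 = (67.0, 70.4)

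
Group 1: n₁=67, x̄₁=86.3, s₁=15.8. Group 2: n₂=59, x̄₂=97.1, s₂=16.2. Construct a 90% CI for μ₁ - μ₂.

Difference = -10.8. SE = √(15.8²/67 + 16.2²/59) = 2.859. CI = (-15.5, -6.1)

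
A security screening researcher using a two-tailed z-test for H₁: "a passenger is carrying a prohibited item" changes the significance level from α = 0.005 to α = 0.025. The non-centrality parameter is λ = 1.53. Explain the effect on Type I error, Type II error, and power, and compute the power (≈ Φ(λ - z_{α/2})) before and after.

Increasing α from 0.005 to 0.025:
• Type I error rate increases (α is the Type I rate by definition).
• Critical value moves from z_{α/2} = 2.807 to 2.241, so power = Φ(λ - z_{α/2}) goes from Φ(1.53 - 2.807) = 0.101 to Φ(1.53 - 2.241) = 0.239.
• Type II error rate β = 1 - power therefore decreases (0.899 → 0.761).
Appropriate when false negatives are costly — here, letting a prohibited item through — security breach.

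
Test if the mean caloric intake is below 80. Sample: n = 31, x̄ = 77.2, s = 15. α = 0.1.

t = (77.2 - 80)/(15/√31) = -1.039, df = 30. Critical t = -1.31. Fail to reject H₀.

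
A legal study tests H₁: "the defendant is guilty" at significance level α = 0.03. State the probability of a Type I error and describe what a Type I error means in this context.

P(Type I error) = α = 0.03. A Type I error is rejecting H₀ when H₀ is actually true (false positive) — here, concluding that the defendant is guilty when in fact this is not the case. Consequence: convicting an innocent person.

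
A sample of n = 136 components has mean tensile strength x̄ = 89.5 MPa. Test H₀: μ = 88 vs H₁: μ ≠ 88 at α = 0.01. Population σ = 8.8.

z = (x̄ - μ₀)/(σ/√n) = (89.5 - 88)/(8.8/√136) = 1.988. Critical value: ±2.576. Since |1.988| ≤ 2.576, Fail to reject H₀.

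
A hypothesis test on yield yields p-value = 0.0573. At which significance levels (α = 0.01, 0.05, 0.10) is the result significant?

p = 0.0573. Significant at: α = 0.1.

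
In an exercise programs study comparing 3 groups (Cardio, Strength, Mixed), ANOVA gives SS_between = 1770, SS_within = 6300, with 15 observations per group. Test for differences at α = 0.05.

df_between = 2, df_within = 42. F = MS_between/MS_within = 885.0/150.0 = 5.9. F_crit ≈ 3.22. Reject H₀. At least one mean differs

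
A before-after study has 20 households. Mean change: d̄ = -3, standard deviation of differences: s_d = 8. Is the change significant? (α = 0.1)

t = d̄/(s_d/√n) = -3/(8/√20) = -1.677. df = 19, critical t = ±1.729. Fail to reject H₀.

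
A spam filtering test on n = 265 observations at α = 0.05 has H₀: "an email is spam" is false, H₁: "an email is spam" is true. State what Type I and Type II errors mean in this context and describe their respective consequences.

Type I (false positive): concluding that an email is spam when it is not — a legitimate email is sent to the spam folder and the user misses it. Type II (false negative): failing to conclude that an email is spam when it is — a spam email lands in the inbox. Which is costlier depends on domain priorities and is a judgement call rather than a statistical fact.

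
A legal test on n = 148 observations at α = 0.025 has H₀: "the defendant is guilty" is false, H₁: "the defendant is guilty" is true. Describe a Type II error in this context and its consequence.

Type II error: failing to reject H₀ when it is false — concluding that the defendant is guilty is not supported when in fact it is. Consequence: acquitting a guilty person.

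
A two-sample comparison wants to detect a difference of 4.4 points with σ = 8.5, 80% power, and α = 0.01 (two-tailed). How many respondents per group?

n per group = 2(z_α/2 + z_β)²σ²/d² = 2×(2.576 + 0.84)²×8.5²/4.4² = 87.1 → n = 88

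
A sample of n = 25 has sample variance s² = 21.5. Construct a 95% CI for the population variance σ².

df = 24. χ²_{0.025} = 39.364, χ²_{0.975} = 12.401. CI for σ² = ((n-1)s²/χ²_{α/2}, (n-1)s²/χ²_{1-α/2}) = (24·21.5/39.364, 24·21.5/12.401) = (13.11, 41.61)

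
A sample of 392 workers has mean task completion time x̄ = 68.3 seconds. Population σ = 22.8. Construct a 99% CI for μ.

CI = x̄ ± z*(σ/√n) = 68.3 ± 2.576(22.8/√392) = 68.3 ± 2.97 = (65.33, 71.27)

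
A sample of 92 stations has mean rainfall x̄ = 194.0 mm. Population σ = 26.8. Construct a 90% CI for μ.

CI = x̄ ± z*(σ/√n) = 194.0 ± 1.645(26.8/√92) = 194.0 ± 4.6 = (189.4, 198.6)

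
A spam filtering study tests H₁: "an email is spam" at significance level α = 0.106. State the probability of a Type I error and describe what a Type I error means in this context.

P(Type I error) = α = 0.106. A Type I error is rejecting H₀ when H₀ is actually true (false positive) — here, concluding that an email is spam when in fact this is not the case. Consequence: a legitimate email is sent to the spam folder and the user misses it.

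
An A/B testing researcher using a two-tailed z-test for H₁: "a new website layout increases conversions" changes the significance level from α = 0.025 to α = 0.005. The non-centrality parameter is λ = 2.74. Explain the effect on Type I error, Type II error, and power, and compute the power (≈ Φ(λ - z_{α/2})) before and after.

Decreasing α from 0.025 to 0.005:
• Type I error rate decreases (α is the Type I rate by definition).
• Critical value moves from z_{α/2} = 2.241 to 2.807, so power = Φ(λ - z_{α/2}) goes from Φ(2.74 - 2.241) = 0.691 to Φ(2.74 - 2.807) = 0.473.
• Type II error rate β = 1 - power therefore increases (0.309 → 0.527).
Appropriate when false positives are costly — here, rolling out a layout that doesn't actually help — wasted engineering effort.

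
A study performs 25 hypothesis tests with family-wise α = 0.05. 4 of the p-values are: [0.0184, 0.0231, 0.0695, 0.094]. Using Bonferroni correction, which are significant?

Bonferroni α = 0.05/25 = 0.002. None of the given p-values are significant.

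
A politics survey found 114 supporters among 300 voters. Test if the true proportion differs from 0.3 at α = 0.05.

p̂ = 0.38, p₀ = 0.3. z = (p̂ - p₀)/√(p₀(1-p₀)/n) = 3.024. Critical: ±1.96. Reject H₀.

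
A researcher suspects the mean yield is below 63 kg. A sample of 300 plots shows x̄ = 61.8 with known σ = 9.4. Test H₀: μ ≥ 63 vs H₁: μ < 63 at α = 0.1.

z = -2.211. Critical value: -1.28. Reject H₀.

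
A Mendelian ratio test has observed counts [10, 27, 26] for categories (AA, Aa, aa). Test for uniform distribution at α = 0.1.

Expected = 21 each. χ² = Σ(O-E)²/E = 8.667. df = 2, critical value = 4.605. Reject H₀.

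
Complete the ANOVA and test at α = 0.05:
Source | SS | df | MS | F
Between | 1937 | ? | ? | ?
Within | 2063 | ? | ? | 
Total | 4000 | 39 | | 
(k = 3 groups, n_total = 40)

df_between = 2, df_within = 37. MS_between = 968.5, MS_within = 55.76. F = 17.37, F_crit ≈ 3.252. Reject H₀.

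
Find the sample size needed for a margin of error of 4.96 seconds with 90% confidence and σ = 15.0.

n = (z*σ/E)² = (1.645×15.0/4.96)² = 24.7 → n = 25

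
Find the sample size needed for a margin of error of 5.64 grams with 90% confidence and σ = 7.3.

n = (z*σ/E)² = (1.645×7.3/5.64)² = 4.5 → n = 5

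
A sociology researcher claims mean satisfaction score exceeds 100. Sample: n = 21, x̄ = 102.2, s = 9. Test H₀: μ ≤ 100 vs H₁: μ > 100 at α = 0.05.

t = (102.2 - 100)/(9/√21) = 1.12, df = 20. Critical t = 1.725. Fail to reject H₀.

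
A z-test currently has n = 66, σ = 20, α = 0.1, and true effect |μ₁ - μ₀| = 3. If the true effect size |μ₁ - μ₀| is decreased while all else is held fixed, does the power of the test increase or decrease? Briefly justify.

Power decreases: a smaller true effect decreases the non-centrality λ = |μ₁ - μ₀|/(σ/√n).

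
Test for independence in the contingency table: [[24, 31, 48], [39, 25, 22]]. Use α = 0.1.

χ² = 12.443. df = 2, critical = 4.605. Reject H₀. Variables are dependent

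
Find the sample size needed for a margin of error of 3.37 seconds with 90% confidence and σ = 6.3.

n = (z*σ/E)² = (1.645×6.3/3.37)² = 9.5 → n = 10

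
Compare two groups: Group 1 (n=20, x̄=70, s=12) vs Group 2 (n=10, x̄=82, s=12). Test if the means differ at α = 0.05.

Pooled sp = 12.0. t = -2.582, df = 28. Critical t = ±2.048. Reject H₀.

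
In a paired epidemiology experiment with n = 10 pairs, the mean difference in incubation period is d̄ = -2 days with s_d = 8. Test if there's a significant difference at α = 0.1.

t = d̄/(s_d/√n) = -2/(8/√10) = -0.791. df = 9, critical t = ±1.833. Fail to reject H₀.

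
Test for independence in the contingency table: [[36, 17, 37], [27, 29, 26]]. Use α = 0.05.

χ² = 5.978. df = 2, critical = 5.991. Fail to reject H₀. No evidence of dependence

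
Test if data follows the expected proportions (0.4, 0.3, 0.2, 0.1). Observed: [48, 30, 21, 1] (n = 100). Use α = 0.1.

Expected: [40.0, 30.0, 20.0, 10.0]. χ² = 9.75. df = 3, critical = 6.251. Reject H₀.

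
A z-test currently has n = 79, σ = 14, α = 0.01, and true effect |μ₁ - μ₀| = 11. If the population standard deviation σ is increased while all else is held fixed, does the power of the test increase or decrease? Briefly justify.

Power decreases: a larger σ inflates the standard error σ/√n, pulling the sampling distribution under H₁ back toward the critical value.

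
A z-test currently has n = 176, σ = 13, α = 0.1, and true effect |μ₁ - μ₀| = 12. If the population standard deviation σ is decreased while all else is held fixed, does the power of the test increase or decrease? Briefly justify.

Power increases: a smaller σ shrinks the standard error σ/√n, moving the sampling distribution under H₁ further from the critical value.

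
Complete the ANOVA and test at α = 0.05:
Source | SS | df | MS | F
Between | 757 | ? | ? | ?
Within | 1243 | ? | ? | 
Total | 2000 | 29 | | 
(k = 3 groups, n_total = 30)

df_between = 2, df_within = 27. MS_between = 378.5, MS_within = 46.04. F = 8.222, F_crit ≈ 3.354. Reject H₀.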